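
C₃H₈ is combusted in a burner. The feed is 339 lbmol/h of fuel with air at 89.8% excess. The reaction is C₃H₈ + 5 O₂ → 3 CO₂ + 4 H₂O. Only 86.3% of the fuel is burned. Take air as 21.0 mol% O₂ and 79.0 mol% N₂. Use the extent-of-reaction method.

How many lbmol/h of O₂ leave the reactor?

Stoichiometric O₂ = 5 × 339 = 1695 lbmol/h; O₂ fed = 1695 × 1.898 = 3217 lbmol/h.
N₂ fed = 3217 × 79/21 = 12100 lbmol/h.
Fuel reacted = 0.863 × 339 → ξ = 292.6 lbmol/h.
Outlet (n = n₀ + ν ξ):
  C₃H₈: 339 − 1(292.6) = 46.44
  O₂: 3217 − 5(292.6) = 1754
  N₂: 12100 (inert)
  CO₂: 0 + 3(292.6) = 877.7
  H₂O: 0 + 4(292.6) = 1170

1750 lbmol/h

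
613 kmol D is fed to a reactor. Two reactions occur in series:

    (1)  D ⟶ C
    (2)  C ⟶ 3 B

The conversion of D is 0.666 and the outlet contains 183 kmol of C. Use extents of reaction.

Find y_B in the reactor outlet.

Conversion of D: D consumed = 1ξ₁ = 0.666 × 613 → ξ₁ = 408.3 kmol.
C balance: n_C = 0 + 1ξ₁ − 1ξ₂ = 183 → ξ₂ = (1·408.3 − 183)/1 = 225.3 kmol.
Outlet amounts (n = n₀ + Σ ν·ξ):
  D: 613 − 1(408.3) = 204.7
  C: 0 + 1(408.3) − 1(225.3) = 183
  B: 0 + 3(225.3) = 675.8
Total out = 1064 kmol; y_B = 675.8 / 1064 = 0.6354.

0.635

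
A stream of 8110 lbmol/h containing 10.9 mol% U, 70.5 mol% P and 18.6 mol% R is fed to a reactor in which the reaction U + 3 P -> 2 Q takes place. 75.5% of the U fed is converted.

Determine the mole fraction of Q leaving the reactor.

0.197

U reacted = 0.755 × 884 = 667.4 lbmol/h; ν_U = −1, so ξ = 667.4/1 = 667.4 lbmol/h.
Outlet amounts (n = n₀ + ν ξ):
  U: 884 − 1(667.4) = 216.6
  P: 5718 − 3(667.4) = 3715
  Q: 0 + 2(667.4) = 1335
  R: 1508 (inert)
Total out = 6775 lbmol/h; y_Q = 1335 / 6775 = 0.197.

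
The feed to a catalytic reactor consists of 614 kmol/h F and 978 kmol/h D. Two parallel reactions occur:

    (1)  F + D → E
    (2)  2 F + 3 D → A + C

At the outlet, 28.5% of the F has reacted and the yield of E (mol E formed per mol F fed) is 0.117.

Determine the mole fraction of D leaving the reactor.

0.55

Yield of E: 1ξ₁ / 614 = 0.117 → ξ₁ = 71.84 kmol/h.
Conversion of F: 1ξ₁ + 2ξ₂ = 0.285 × 614 = 175 → ξ₂ = 51.58 kmol/h.
Outlet amounts (n = n₀ + Σ ν·ξ):
  F: 614 − 1(71.84) − 2(51.58) = 439
  D: 978 − 1(71.84) − 3(51.58) = 751.4
  E: 0 + 1(71.84) = 71.84
  A: 0 + 1(51.58) = 51.58
  C: 0 + 1(51.58) = 51.58
Total out = 1365 kmol/h; y_D = 751.4 / 1365 = 0.5503.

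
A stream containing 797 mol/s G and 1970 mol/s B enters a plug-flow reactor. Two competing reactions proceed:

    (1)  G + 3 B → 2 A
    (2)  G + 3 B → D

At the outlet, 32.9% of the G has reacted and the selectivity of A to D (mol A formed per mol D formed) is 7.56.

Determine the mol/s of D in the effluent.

Conversion of G: G consumed = 0.329 × 797 = 262.2 mol/s = 1ξ₁ + 1ξ₂.
Selectivity: 2ξ₁ / (1ξ₂) = 7.56 → ξ₁ = 3.78 ξ₂.
Substitute: (1·3.78 + 1) ξ₂ = 262.2 → ξ₂ = 54.86 mol/s, ξ₁ = 207.4 mol/s.
Outlet amounts (n = n₀ + Σ ν·ξ):
  G: 797 − 1(207.4) − 1(54.86) = 534.8
  B: 1970 − 3(207.4) − 3(54.86) = 1183
  A: 0 + 2(207.4) = 414.7
  D: 0 + 1(54.86) = 54.86

54.9 mol/s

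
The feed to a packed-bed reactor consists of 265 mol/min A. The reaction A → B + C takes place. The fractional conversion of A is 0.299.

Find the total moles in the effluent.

344 mol/min

A reacted = 0.299 × 265 = 79.23 mol/min; ν_A = −1, so ξ = 79.23/1 = 79.23 mol/min.
Outlet amounts (n = n₀ + ν ξ):
  A: 265 − 1(79.23) = 185.8
  B: 0 + 1(79.23) = 79.23
  C: 0 + 1(79.23) = 79.23
Total out = 185.8 + 79.23 + 79.23 = 344.2 mol/min.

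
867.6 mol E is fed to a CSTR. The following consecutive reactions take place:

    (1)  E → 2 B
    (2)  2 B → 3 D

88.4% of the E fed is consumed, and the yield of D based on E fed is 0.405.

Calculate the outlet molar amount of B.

1300 mol

Conversion of E: E consumed = 1ξ₁ = 0.884 × 867.6 → ξ₁ = 767 mol.
Yield of D: 3ξ₂ / 867.6 = 0.405 → ξ₂ = 117.1 mol.
Outlet amounts (n = n₀ + Σ ν·ξ):
  E: 867.6 − 1(767) = 100.6
  B: 0 + 2(767) − 2(117.1) = 1300
  D: 0 + 3(117.1) = 351.4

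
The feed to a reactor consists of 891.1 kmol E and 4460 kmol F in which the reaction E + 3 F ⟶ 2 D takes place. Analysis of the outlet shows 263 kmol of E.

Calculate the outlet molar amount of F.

2580 kmol

For E: n = n₀ − 1ξ → 263 = 891.1 − 1ξ, giving ξ = 628.1 kmol.
Outlet amounts (n = n₀ + ν ξ):
  E: 891.1 − 1(628.1) = 263
  F: 4460 − 3(628.1) = 2576
  D: 0 + 2(628.1) = 1256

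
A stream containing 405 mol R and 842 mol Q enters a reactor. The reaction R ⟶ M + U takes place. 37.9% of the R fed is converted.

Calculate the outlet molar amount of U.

R reacted = 0.379 × 405 = 153.5 mol; ν_R = −1, so ξ = 153.5/1 = 153.5 mol.
Outlet amounts (n = n₀ + ν ξ):
  R: 405 − 1(153.5) = 251.5
  M: 0 + 1(153.5) = 153.5
  U: 0 + 1(153.5) = 153.5
  Q: 842 (inert)

153 mol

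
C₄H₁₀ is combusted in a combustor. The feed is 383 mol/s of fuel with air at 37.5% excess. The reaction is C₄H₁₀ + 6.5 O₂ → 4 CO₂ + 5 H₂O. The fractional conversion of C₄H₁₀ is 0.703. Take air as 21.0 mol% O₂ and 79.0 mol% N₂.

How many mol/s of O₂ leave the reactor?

Stoichiometric O₂ = 6.5 × 383 = 2490 mol/s; O₂ fed = 2490 × 1.375 = 3423 mol/s.
N₂ fed = 3423 × 79/21 = 12880 mol/s.
Fuel reacted = 0.703 × 383 → ξ = 269.2 mol/s.
Outlet (n = n₀ + ν ξ):
  C₄H₁₀: 383 − 1(269.2) = 113.8
  O₂: 3423 − 6.5(269.2) = 1673
  N₂: 12880 (inert)
  CO₂: 0 + 4(269.2) = 1077
  H₂O: 0 + 5(269.2) = 1346

1670 mol/s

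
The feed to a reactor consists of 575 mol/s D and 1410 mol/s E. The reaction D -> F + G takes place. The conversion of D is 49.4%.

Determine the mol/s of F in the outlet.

284 mol/s

D reacted = 0.494 × 575 = 284.1 mol/s; ν_D = −1, so ξ = 284.1/1 = 284.1 mol/s.
Outlet amounts (n = n₀ + ν ξ):
  D: 575 − 1(284.1) = 290.9
  F: 0 + 1(284.1) = 284.1
  G: 0 + 1(284.1) = 284.1
  E: 1410 (inert)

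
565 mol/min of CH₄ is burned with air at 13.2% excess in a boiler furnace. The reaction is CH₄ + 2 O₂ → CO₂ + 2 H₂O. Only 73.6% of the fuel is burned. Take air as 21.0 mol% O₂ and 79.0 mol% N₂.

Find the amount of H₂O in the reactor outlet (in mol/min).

832 mol/min

Stoichiometric O₂ = 2 × 565 = 1130 mol/min; O₂ fed = 1130 × 1.132 = 1279 mol/min.
N₂ fed = 1279 × 79/21 = 4812 mol/min.
Fuel reacted = 0.736 × 565 → ξ = 415.8 mol/min.
Outlet (n = n₀ + ν ξ):
  CH₄: 565 − 1(415.8) = 149.2
  O₂: 1279 − 2(415.8) = 447.5
  N₂: 4812 (inert)
  CO₂: 0 + 1(415.8) = 415.8
  H₂O: 0 + 2(415.8) = 831.7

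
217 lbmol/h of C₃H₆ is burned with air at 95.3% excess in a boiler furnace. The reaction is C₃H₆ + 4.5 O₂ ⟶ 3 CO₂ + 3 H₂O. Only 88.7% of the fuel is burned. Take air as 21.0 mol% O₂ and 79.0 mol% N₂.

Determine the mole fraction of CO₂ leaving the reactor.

0.0615

Stoichiometric O₂ = 4.5 × 217 = 976.5 lbmol/h; O₂ fed = 976.5 × 1.953 = 1907 lbmol/h.
N₂ fed = 1907 × 79/21 = 7174 lbmol/h.
Fuel reacted = 0.887 × 217 → ξ = 192.5 lbmol/h.
Outlet (n = n₀ + ν ξ):
  C₃H₆: 217 − 1(192.5) = 24.52
  O₂: 1907 − 4.5(192.5) = 1041
  N₂: 7174 (inert)
  CO₂: 0 + 3(192.5) = 577.4
  H₂O: 0 + 3(192.5) = 577.4
Total out = 9395 lbmol/h; y_CO₂ = 577.4 / 9395 = 0.06146.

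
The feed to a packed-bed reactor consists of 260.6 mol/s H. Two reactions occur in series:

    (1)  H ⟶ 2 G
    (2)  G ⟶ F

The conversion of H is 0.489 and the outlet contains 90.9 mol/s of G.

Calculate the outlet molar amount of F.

164 mol/s

Conversion of H: H consumed = 1ξ₁ = 0.489 × 260.6 → ξ₁ = 127.4 mol/s.
G balance: n_G = 0 + 2ξ₁ − 1ξ₂ = 90.9 → ξ₂ = (2·127.4 − 90.9)/1 = 164 mol/s.
Outlet amounts (n = n₀ + Σ ν·ξ):
  H: 260.6 − 1(127.4) = 133.2
  G: 0 + 2(127.4) − 1(164) = 90.9
  F: 0 + 1(164) = 164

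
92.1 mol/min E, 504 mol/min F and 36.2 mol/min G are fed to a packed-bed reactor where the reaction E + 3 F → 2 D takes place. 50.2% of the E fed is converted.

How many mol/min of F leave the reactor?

E reacted = 0.502 × 92.1 = 46.23 mol/min; ν_E = −1, so ξ = 46.23/1 = 46.23 mol/min.
Outlet amounts (n = n₀ + ν ξ):
  E: 92.1 − 1(46.23) = 45.87
  F: 504 − 3(46.23) = 365.3
  D: 0 + 2(46.23) = 92.47
  G: 36.2 (inert)

365 mol/min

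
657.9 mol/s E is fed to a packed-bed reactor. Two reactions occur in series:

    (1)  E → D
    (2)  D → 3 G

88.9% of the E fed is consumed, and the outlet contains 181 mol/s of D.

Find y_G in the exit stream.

0.827

Conversion of E: E consumed = 1ξ₁ = 0.889 × 657.9 → ξ₁ = 584.9 mol/s.
D balance: n_D = 0 + 1ξ₁ − 1ξ₂ = 181 → ξ₂ = (1·584.9 − 181)/1 = 403.9 mol/s.
Outlet amounts (n = n₀ + Σ ν·ξ):
  E: 657.9 − 1(584.9) = 73.03
  D: 0 + 1(584.9) − 1(403.9) = 181
  G: 0 + 3(403.9) = 1212
Total out = 1466 mol/s; y_G = 1212 / 1466 = 0.8267.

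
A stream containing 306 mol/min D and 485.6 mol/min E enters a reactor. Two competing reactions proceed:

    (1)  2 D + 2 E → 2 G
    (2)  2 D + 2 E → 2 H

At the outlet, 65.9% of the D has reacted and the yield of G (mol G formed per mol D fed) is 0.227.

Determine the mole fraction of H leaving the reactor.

0.224

Yield of G: 2ξ₁ / 306 = 0.227 → ξ₁ = 34.73 mol/min.
Conversion of D: 2ξ₁ + 2ξ₂ = 0.659 × 306 = 201.7 → ξ₂ = 66.1 mol/min.
Outlet amounts (n = n₀ + Σ ν·ξ):
  D: 306 − 2(34.73) − 2(66.1) = 104.3
  E: 485.6 − 2(34.73) − 2(66.1) = 283.9
  G: 0 + 2(34.73) = 69.46
  H: 0 + 2(66.1) = 132.2
Total out = 589.9 mol/min; y_H = 132.2 / 589.9 = 0.2241.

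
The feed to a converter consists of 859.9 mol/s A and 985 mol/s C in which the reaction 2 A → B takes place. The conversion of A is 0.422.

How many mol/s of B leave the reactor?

A reacted = 0.422 × 859.9 = 362.9 mol/s; ν_A = −2, so ξ = 362.9/2 = 181.4 mol/s.
Outlet amounts (n = n₀ + ν ξ):
  A: 859.9 − 2(181.4) = 497
  B: 0 + 1(181.4) = 181.4
  C: 985 (inert)

181 mol/s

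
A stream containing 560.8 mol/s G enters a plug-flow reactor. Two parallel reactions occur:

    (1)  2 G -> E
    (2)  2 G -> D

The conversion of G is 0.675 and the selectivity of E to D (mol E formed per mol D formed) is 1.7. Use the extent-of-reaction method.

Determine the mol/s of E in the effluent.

119 mol/s

Conversion of G: G consumed = 0.675 × 560.8 = 378.5 mol/s = 2ξ₁ + 2ξ₂.
Selectivity: 1ξ₁ / (1ξ₂) = 1.7 → ξ₁ = 1.7 ξ₂.
Substitute: (2·1.7 + 2) ξ₂ = 378.5 → ξ₂ = 70.1 mol/s, ξ₁ = 119.2 mol/s.
Outlet amounts (n = n₀ + Σ ν·ξ):
  G: 560.8 − 2(119.2) − 2(70.1) = 182.3
  E: 0 + 1(119.2) = 119.2
  D: 0 + 1(70.1) = 70.1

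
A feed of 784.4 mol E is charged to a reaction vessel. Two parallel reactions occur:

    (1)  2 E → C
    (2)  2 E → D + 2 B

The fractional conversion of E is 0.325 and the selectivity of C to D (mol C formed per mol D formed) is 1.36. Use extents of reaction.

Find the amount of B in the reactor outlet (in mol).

108 mol

Conversion of E: E consumed = 0.325 × 784.4 = 254.9 mol = 2ξ₁ + 2ξ₂.
Selectivity: 1ξ₁ / (1ξ₂) = 1.36 → ξ₁ = 1.36 ξ₂.
Substitute: (2·1.36 + 2) ξ₂ = 254.9 → ξ₂ = 54.01 mol, ξ₁ = 73.45 mol.
Outlet amounts (n = n₀ + Σ ν·ξ):
  E: 784.4 − 2(73.45) − 2(54.01) = 529.5
  C: 0 + 1(73.45) = 73.45
  D: 0 + 1(54.01) = 54.01
  B: 0 + 2(54.01) = 108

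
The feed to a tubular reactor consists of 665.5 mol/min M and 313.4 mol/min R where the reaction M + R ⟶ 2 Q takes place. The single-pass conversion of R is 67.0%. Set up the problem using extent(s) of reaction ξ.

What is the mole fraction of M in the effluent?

R reacted = 0.67 × 313.4 = 210 mol/min; ν_R = −1, so ξ = 210/1 = 210 mol/min.
Outlet amounts (n = n₀ + ν ξ):
  M: 665.5 − 1(210) = 455.5
  R: 313.4 − 1(210) = 103.4
  Q: 0 + 2(210) = 420
Total out = 978.9 mol/min; y_M = 455.5 / 978.9 = 0.4653.

0.465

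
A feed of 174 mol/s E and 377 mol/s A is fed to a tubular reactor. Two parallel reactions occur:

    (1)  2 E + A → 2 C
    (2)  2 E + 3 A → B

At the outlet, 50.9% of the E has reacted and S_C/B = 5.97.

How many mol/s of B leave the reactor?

Conversion of E: E consumed = 0.509 × 174 = 88.57 mol/s = 2ξ₁ + 2ξ₂.
Selectivity: 2ξ₁ / (1ξ₂) = 5.97 → ξ₁ = 2.985 ξ₂.
Substitute: (2·2.985 + 2) ξ₂ = 88.57 → ξ₂ = 11.11 mol/s, ξ₁ = 33.17 mol/s.
Outlet amounts (n = n₀ + Σ ν·ξ):
  E: 174 − 2(33.17) − 2(11.11) = 85.43
  A: 377 − 1(33.17) − 3(11.11) = 310.5
  C: 0 + 2(33.17) = 66.34
  B: 0 + 1(11.11) = 11.11

11.1 mol/s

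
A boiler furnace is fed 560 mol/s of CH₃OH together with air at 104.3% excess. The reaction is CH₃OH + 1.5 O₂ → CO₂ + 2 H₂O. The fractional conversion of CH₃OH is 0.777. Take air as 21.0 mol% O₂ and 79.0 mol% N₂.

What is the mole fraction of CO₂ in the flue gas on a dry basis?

0.0539

Stoichiometric O₂ = 1.5 × 560 = 840 mol/s; O₂ fed = 840 × 2.043 = 1716 mol/s.
N₂ fed = 1716 × 79/21 = 6456 mol/s.
Fuel reacted = 0.777 × 560 → ξ = 435.1 mol/s.
Outlet (n = n₀ + ν ξ):
  CH₃OH: 560 − 1(435.1) = 124.9
  O₂: 1716 − 1.5(435.1) = 1063
  N₂: 6456 (inert)
  CO₂: 0 + 1(435.1) = 435.1
  H₂O: 0 + 2(435.1) = 870.2
Dry total = 8079 mol/s; y_CO₂ (dry) = 435.1 / 8079 = 0.05386.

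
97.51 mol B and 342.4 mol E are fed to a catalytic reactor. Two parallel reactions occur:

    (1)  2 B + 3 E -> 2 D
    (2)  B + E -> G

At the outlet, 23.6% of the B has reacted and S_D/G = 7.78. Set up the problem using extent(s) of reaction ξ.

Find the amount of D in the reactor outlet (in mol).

Conversion of B: B consumed = 0.236 × 97.51 = 23.01 mol = 2ξ₁ + 1ξ₂.
Selectivity: 2ξ₁ / (1ξ₂) = 7.78 → ξ₁ = 3.89 ξ₂.
Substitute: (2·3.89 + 1) ξ₂ = 23.01 → ξ₂ = 2.621 mol, ξ₁ = 10.2 mol.
Outlet amounts (n = n₀ + Σ ν·ξ):
  B: 97.51 − 2(10.2) − 1(2.621) = 74.5
  E: 342.4 − 3(10.2) − 1(2.621) = 309.2
  D: 0 + 2(10.2) = 20.39
  G: 0 + 1(2.621) = 2.621

20.4 mol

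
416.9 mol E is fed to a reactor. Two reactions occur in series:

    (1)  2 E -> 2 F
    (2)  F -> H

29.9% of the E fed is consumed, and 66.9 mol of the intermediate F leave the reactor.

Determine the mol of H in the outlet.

Conversion of E: E consumed = 2ξ₁ = 0.299 × 416.9 → ξ₁ = 62.33 mol.
F balance: n_F = 0 + 2ξ₁ − 1ξ₂ = 66.9 → ξ₂ = (2·62.33 − 66.9)/1 = 57.75 mol.
Outlet amounts (n = n₀ + Σ ν·ξ):
  E: 416.9 − 2(62.33) = 292.2
  F: 0 + 2(62.33) − 1(57.75) = 66.9
  H: 0 + 1(57.75) = 57.75

57.8 mol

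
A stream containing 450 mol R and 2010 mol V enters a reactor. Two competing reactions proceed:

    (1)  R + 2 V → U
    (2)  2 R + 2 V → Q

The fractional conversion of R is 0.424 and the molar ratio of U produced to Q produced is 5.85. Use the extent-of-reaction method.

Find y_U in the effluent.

Conversion of R: R consumed = 0.424 × 450 = 190.8 mol = 1ξ₁ + 2ξ₂.
Selectivity: 1ξ₁ / (1ξ₂) = 5.85 → ξ₁ = 5.85 ξ₂.
Substitute: (1·5.85 + 2) ξ₂ = 190.8 → ξ₂ = 24.31 mol, ξ₁ = 142.2 mol.
Outlet amounts (n = n₀ + Σ ν·ξ):
  R: 450 − 1(142.2) − 2(24.31) = 259.2
  V: 2010 − 2(142.2) − 2(24.31) = 1677
  U: 0 + 1(142.2) = 142.2
  Q: 0 + 1(24.31) = 24.31
Total out = 2103 mol; y_U = 142.2 / 2103 = 0.06762.

0.0676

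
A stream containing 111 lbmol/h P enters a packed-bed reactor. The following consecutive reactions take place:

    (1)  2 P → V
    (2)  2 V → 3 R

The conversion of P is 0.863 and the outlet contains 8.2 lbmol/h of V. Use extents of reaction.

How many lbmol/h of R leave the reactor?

59.5 lbmol/h

Conversion of P: P consumed = 2ξ₁ = 0.863 × 111 → ξ₁ = 47.9 lbmol/h.
V balance: n_V = 0 + 1ξ₁ − 2ξ₂ = 8.2 → ξ₂ = (1·47.9 − 8.2)/2 = 19.85 lbmol/h.
Outlet amounts (n = n₀ + Σ ν·ξ):
  P: 111 − 2(47.9) = 15.21
  V: 0 + 1(47.9) − 2(19.85) = 8.2
  R: 0 + 3(19.85) = 59.54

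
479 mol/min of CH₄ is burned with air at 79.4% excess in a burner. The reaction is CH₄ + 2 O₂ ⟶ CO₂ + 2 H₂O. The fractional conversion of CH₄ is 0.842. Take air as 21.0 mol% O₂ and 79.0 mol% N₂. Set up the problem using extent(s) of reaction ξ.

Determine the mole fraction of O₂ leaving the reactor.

0.105

Stoichiometric O₂ = 2 × 479 = 958 mol/min; O₂ fed = 958 × 1.794 = 1719 mol/min.
N₂ fed = 1719 × 79/21 = 6465 mol/min.
Fuel reacted = 0.842 × 479 → ξ = 403.3 mol/min.
Outlet (n = n₀ + ν ξ):
  CH₄: 479 − 1(403.3) = 75.68
  O₂: 1719 − 2(403.3) = 912
  N₂: 6465 (inert)
  CO₂: 0 + 1(403.3) = 403.3
  H₂O: 0 + 2(403.3) = 806.6
Total out = 8663 mol/min; y_O₂ = 912 / 8663 = 0.1053.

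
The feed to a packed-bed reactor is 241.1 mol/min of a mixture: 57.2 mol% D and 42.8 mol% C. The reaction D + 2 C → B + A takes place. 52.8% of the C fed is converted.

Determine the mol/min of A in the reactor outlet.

27.2 mol/min

C reacted = 0.528 × 103.2 = 54.48 mol/min; ν_C = −2, so ξ = 54.48/2 = 27.24 mol/min.
Outlet amounts (n = n₀ + ν ξ):
  D: 137.9 − 1(27.24) = 110.7
  C: 103.2 − 2(27.24) = 48.71
  B: 0 + 1(27.24) = 27.24
  A: 0 + 1(27.24) = 27.24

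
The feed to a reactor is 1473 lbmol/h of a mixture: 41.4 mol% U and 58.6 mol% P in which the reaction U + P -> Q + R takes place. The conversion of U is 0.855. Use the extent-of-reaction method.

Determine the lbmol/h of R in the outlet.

521 lbmol/h

U reacted = 0.855 × 609.8 = 521.4 lbmol/h; ν_U = −1, so ξ = 521.4/1 = 521.4 lbmol/h.
Outlet amounts (n = n₀ + ν ξ):
  U: 609.8 − 1(521.4) = 88.42
  P: 863.2 − 1(521.4) = 341.8
  Q: 0 + 1(521.4) = 521.4
  R: 0 + 1(521.4) = 521.4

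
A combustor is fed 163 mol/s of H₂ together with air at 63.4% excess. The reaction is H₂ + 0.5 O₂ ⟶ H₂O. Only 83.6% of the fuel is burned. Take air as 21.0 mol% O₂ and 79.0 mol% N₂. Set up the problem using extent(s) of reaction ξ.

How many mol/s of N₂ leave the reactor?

501 mol/s

Stoichiometric O₂ = 0.5 × 163 = 81.5 mol/s; O₂ fed = 81.5 × 1.634 = 133.2 mol/s.
N₂ fed = 133.2 × 79/21 = 501 mol/s.
Fuel reacted = 0.836 × 163 → ξ = 136.3 mol/s.
Outlet (n = n₀ + ν ξ):
  H₂: 163 − 1(136.3) = 26.73
  O₂: 133.2 − 0.5(136.3) = 65.04
  N₂: 501 (inert)
  H₂O: 0 + 1(136.3) = 136.3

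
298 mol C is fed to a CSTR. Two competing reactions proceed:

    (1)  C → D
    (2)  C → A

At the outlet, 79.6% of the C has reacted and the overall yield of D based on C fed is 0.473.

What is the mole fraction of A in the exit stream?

0.323

Yield of D: 1ξ₁ / 298 = 0.473 → ξ₁ = 141 mol.
Conversion of C: 1ξ₁ + 1ξ₂ = 0.796 × 298 = 237.2 → ξ₂ = 96.25 mol.
Outlet amounts (n = n₀ + Σ ν·ξ):
  C: 298 − 1(141) − 1(96.25) = 60.79
  D: 0 + 1(141) = 141
  A: 0 + 1(96.25) = 96.25
Total out = 298 mol; y_A = 96.25 / 298 = 0.323.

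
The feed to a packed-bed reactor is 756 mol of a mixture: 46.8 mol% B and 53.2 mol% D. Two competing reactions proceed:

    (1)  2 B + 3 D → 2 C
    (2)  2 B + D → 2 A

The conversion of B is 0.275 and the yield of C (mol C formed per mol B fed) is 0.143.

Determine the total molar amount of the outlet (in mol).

657 mol

Yield of C: 2ξ₁ / 353.8 = 0.143 → ξ₁ = 25.3 mol.
Conversion of B: 2ξ₁ + 2ξ₂ = 0.275 × 353.8 = 97.3 → ξ₂ = 23.35 mol.
Outlet amounts (n = n₀ + Σ ν·ξ):
  B: 353.8 − 2(25.3) − 2(23.35) = 256.5
  D: 402.2 − 3(25.3) − 1(23.35) = 302.9
  C: 0 + 2(25.3) = 50.59
  A: 0 + 2(23.35) = 46.7
Total out = 256.5 + 302.9 + 50.59 + 46.7 = 656.8 mol.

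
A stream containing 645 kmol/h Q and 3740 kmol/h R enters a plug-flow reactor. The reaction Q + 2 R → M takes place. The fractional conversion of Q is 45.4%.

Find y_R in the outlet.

Q reacted = 0.454 × 645 = 292.8 kmol/h; ν_Q = −1, so ξ = 292.8/1 = 292.8 kmol/h.
Outlet amounts (n = n₀ + ν ξ):
  Q: 645 − 1(292.8) = 352.2
  R: 3740 − 2(292.8) = 3154
  M: 0 + 1(292.8) = 292.8
Total out = 3799 kmol/h; y_R = 3154 / 3799 = 0.8302.

0.83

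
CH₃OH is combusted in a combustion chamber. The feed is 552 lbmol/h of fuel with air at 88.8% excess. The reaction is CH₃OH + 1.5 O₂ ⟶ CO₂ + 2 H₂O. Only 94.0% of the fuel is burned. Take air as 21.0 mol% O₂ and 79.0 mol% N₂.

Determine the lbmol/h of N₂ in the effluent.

Stoichiometric O₂ = 1.5 × 552 = 828 lbmol/h; O₂ fed = 828 × 1.888 = 1563 lbmol/h.
N₂ fed = 1563 × 79/21 = 5881 lbmol/h.
Fuel reacted = 0.94 × 552 → ξ = 518.9 lbmol/h.
Outlet (n = n₀ + ν ξ):
  CH₃OH: 552 − 1(518.9) = 33.12
  O₂: 1563 − 1.5(518.9) = 784.9
  N₂: 5881 (inert)
  CO₂: 0 + 1(518.9) = 518.9
  H₂O: 0 + 2(518.9) = 1038

5880 lbmol/h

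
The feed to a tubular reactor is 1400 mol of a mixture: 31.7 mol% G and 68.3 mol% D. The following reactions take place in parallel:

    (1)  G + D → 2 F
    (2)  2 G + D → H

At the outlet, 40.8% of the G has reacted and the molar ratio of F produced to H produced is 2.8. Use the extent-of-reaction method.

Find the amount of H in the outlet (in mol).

Conversion of G: G consumed = 0.408 × 443.8 = 181.1 mol = 1ξ₁ + 2ξ₂.
Selectivity: 2ξ₁ / (1ξ₂) = 2.8 → ξ₁ = 1.4 ξ₂.
Substitute: (1·1.4 + 2) ξ₂ = 181.1 → ξ₂ = 53.26 mol, ξ₁ = 74.56 mol.
Outlet amounts (n = n₀ + Σ ν·ξ):
  G: 443.8 − 1(74.56) − 2(53.26) = 262.7
  D: 956.2 − 1(74.56) − 1(53.26) = 828.4
  F: 0 + 2(74.56) = 149.1
  H: 0 + 1(53.26) = 53.26

53.3 mol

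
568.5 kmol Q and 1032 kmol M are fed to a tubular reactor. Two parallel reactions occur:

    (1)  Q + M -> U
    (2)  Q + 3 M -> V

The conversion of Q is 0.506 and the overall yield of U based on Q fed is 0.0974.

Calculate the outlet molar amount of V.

Yield of U: 1ξ₁ / 568.5 = 0.0974 → ξ₁ = 55.37 kmol.
Conversion of Q: 1ξ₁ + 1ξ₂ = 0.506 × 568.5 = 287.7 → ξ₂ = 232.3 kmol.
Outlet amounts (n = n₀ + Σ ν·ξ):
  Q: 568.5 − 1(55.37) − 1(232.3) = 280.8
  M: 1032 − 1(55.37) − 3(232.3) = 279.8
  U: 0 + 1(55.37) = 55.37
  V: 0 + 1(232.3) = 232.3

232 kmol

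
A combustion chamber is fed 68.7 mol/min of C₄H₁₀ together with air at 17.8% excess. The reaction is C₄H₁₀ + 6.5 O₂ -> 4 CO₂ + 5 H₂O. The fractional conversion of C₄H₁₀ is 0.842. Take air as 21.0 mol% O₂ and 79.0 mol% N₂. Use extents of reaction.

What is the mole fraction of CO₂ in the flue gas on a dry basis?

Stoichiometric O₂ = 6.5 × 68.7 = 446.6 mol/min; O₂ fed = 446.6 × 1.178 = 526 mol/min.
N₂ fed = 526 × 79/21 = 1979 mol/min.
Fuel reacted = 0.842 × 68.7 → ξ = 57.85 mol/min.
Outlet (n = n₀ + ν ξ):
  C₄H₁₀: 68.7 − 1(57.85) = 10.85
  O₂: 526 − 6.5(57.85) = 150
  N₂: 1979 (inert)
  CO₂: 0 + 4(57.85) = 231.4
  H₂O: 0 + 5(57.85) = 289.2
Dry total = 2371 mol/min; y_CO₂ (dry) = 231.4 / 2371 = 0.09758.

0.0976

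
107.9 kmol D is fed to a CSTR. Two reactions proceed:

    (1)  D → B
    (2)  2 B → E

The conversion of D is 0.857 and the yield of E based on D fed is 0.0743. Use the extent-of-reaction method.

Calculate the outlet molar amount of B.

76.4 kmol

Conversion of D: D consumed = 1ξ₁ = 0.857 × 107.9 → ξ₁ = 92.47 kmol.
Yield of E: 1ξ₂ / 107.9 = 0.0743 → ξ₂ = 8.017 kmol.
Outlet amounts (n = n₀ + Σ ν·ξ):
  D: 107.9 − 1(92.47) = 15.43
  B: 0 + 1(92.47) − 2(8.017) = 76.44
  E: 0 + 1(8.017) = 8.017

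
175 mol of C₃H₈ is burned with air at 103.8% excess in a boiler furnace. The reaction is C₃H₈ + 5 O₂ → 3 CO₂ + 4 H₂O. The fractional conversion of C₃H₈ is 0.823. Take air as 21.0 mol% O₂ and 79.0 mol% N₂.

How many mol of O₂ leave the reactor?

Stoichiometric O₂ = 5 × 175 = 875 mol; O₂ fed = 875 × 2.038 = 1783 mol.
N₂ fed = 1783 × 79/21 = 6708 mol.
Fuel reacted = 0.823 × 175 → ξ = 144 mol.
Outlet (n = n₀ + ν ξ):
  C₃H₈: 175 − 1(144) = 30.97
  O₂: 1783 − 5(144) = 1063
  N₂: 6708 (inert)
  CO₂: 0 + 3(144) = 432.1
  H₂O: 0 + 4(144) = 576.1

1060 mol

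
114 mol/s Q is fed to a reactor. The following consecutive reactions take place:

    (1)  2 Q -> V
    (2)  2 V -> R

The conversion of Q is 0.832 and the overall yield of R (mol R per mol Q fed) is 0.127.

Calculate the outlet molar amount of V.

18.5 mol/s

Conversion of Q: Q consumed = 2ξ₁ = 0.832 × 114 → ξ₁ = 47.42 mol/s.
Yield of R: 1ξ₂ / 114 = 0.127 → ξ₂ = 14.48 mol/s.
Outlet amounts (n = n₀ + Σ ν·ξ):
  Q: 114 − 2(47.42) = 19.15
  V: 0 + 1(47.42) − 2(14.48) = 18.47
  R: 0 + 1(14.48) = 14.48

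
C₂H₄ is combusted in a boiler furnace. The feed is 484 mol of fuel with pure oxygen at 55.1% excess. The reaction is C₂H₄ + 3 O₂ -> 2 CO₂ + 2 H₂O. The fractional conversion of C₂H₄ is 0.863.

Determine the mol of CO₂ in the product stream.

Stoichiometric O₂ = 3 × 484 = 1452 mol; O₂ fed = 1452 × 1.551 = 2252 mol.
Fuel reacted = 0.863 × 484 → ξ = 417.7 mol.
Outlet (n = n₀ + ν ξ):
  C₂H₄: 484 − 1(417.7) = 66.31
  O₂: 2252 − 3(417.7) = 999
  CO₂: 0 + 2(417.7) = 835.4
  H₂O: 0 + 2(417.7) = 835.4

835 mol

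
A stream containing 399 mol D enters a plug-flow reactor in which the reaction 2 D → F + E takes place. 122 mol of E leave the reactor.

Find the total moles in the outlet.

For E: n = n₀ + 1ξ → 122 = 0 + 1ξ, giving ξ = 122 mol.
Outlet amounts (n = n₀ + ν ξ):
  D: 399 − 2(122) = 155
  F: 0 + 1(122) = 122
  E: 0 + 1(122) = 122
Total out = 155 + 122 + 122 = 399 mol.

399 mol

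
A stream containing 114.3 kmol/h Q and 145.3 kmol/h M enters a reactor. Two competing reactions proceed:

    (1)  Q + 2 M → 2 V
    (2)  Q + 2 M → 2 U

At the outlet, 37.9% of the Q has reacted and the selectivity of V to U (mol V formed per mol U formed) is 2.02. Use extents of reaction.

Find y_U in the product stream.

0.133

Conversion of Q: Q consumed = 0.379 × 114.3 = 43.32 kmol/h = 1ξ₁ + 1ξ₂.
Selectivity: 2ξ₁ / (2ξ₂) = 2.02 → ξ₁ = 2.02 ξ₂.
Substitute: (1·2.02 + 1) ξ₂ = 43.32 → ξ₂ = 14.34 kmol/h, ξ₁ = 28.98 kmol/h.
Outlet amounts (n = n₀ + Σ ν·ξ):
  Q: 114.3 − 1(28.98) − 1(14.34) = 70.98
  M: 145.3 − 2(28.98) − 2(14.34) = 58.66
  V: 0 + 2(28.98) = 57.95
  U: 0 + 2(14.34) = 28.69
Total out = 216.3 kmol/h; y_U = 28.69 / 216.3 = 0.1326.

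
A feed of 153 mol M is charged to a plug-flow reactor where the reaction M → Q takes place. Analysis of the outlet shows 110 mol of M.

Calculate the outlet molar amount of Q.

43 mol

For M: n = n₀ − 1ξ → 110 = 153 − 1ξ, giving ξ = 43 mol.
Outlet amounts (n = n₀ + ν ξ):
  M: 153 − 1(43) = 110
  Q: 0 + 1(43) = 43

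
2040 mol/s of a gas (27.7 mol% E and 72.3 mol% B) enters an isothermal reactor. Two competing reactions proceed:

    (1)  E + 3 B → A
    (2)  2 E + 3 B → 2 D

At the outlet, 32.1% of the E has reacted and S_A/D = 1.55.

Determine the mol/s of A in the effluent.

Conversion of E: E consumed = 0.321 × 565.1 = 181.4 mol/s = 1ξ₁ + 2ξ₂.
Selectivity: 1ξ₁ / (2ξ₂) = 1.55 → ξ₁ = 3.1 ξ₂.
Substitute: (1·3.1 + 2) ξ₂ = 181.4 → ξ₂ = 35.57 mol/s, ξ₁ = 110.3 mol/s.
Outlet amounts (n = n₀ + Σ ν·ξ):
  E: 565.1 − 1(110.3) − 2(35.57) = 383.7
  B: 1475 − 3(110.3) − 3(35.57) = 1037
  A: 0 + 1(110.3) = 110.3
  D: 0 + 2(35.57) = 71.13

110 mol/s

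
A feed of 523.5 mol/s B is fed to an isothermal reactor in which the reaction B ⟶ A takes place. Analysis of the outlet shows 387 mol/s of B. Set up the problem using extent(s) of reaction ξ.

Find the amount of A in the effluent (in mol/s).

For B: n = n₀ − 1ξ → 387 = 523.5 − 1ξ, giving ξ = 136.5 mol/s.
Outlet amounts (n = n₀ + ν ξ):
  B: 523.5 − 1(136.5) = 387
  A: 0 + 1(136.5) = 136.5

136 mol/s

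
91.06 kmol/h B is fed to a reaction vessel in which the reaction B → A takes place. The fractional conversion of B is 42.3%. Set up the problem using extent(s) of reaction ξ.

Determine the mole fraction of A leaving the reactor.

B reacted = 0.423 × 91.06 = 38.52 kmol/h; ν_B = −1, so ξ = 38.52/1 = 38.52 kmol/h.
Outlet amounts (n = n₀ + ν ξ):
  B: 91.06 − 1(38.52) = 52.54
  A: 0 + 1(38.52) = 38.52
Total out = 91.06 kmol/h; y_A = 38.52 / 91.06 = 0.423.

0.423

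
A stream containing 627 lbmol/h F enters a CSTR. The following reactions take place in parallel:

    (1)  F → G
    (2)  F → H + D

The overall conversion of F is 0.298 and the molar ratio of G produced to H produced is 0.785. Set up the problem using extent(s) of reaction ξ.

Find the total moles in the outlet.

Conversion of F: F consumed = 0.298 × 627 = 186.8 lbmol/h = 1ξ₁ + 1ξ₂.
Selectivity: 1ξ₁ / (1ξ₂) = 0.785 → ξ₁ = 0.785 ξ₂.
Substitute: (1·0.785 + 1) ξ₂ = 186.8 → ξ₂ = 104.7 lbmol/h, ξ₁ = 82.17 lbmol/h.
Outlet amounts (n = n₀ + Σ ν·ξ):
  F: 627 − 1(82.17) − 1(104.7) = 440.2
  G: 0 + 1(82.17) = 82.17
  H: 0 + 1(104.7) = 104.7
  D: 0 + 1(104.7) = 104.7
Total out = 440.2 + 82.17 + 104.7 + 104.7 = 731.7 lbmol/h.

732 lbmol/h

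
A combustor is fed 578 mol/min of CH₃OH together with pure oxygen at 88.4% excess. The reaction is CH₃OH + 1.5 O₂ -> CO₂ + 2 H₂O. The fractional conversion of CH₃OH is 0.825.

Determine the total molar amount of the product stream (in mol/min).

Stoichiometric O₂ = 1.5 × 578 = 867 mol/min; O₂ fed = 867 × 1.884 = 1633 mol/min.
Fuel reacted = 0.825 × 578 → ξ = 476.8 mol/min.
Outlet (n = n₀ + ν ξ):
  CH₃OH: 578 − 1(476.8) = 101.2
  O₂: 1633 − 1.5(476.8) = 918.2
  CO₂: 0 + 1(476.8) = 476.8
  H₂O: 0 + 2(476.8) = 953.7
Total out = 101.2 + 918.2 + 476.8 + 953.7 = 2450 mol/min.

2450 mol/min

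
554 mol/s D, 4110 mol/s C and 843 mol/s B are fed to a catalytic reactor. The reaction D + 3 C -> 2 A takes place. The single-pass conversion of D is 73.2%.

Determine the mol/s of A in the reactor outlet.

811 mol/s

D reacted = 0.732 × 554 = 405.5 mol/s; ν_D = −1, so ξ = 405.5/1 = 405.5 mol/s.
Outlet amounts (n = n₀ + ν ξ):
  D: 554 − 1(405.5) = 148.5
  C: 4110 − 3(405.5) = 2893
  A: 0 + 2(405.5) = 811.1
  B: 843 (inert)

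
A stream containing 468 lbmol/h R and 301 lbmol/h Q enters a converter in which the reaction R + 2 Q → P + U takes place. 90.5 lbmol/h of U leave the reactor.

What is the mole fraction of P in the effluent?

0.133

For U: n = n₀ + 1ξ → 90.5 = 0 + 1ξ, giving ξ = 90.5 lbmol/h.
Outlet amounts (n = n₀ + ν ξ):
  R: 468 − 1(90.5) = 377.5
  Q: 301 − 2(90.5) = 120
  P: 0 + 1(90.5) = 90.5
  U: 0 + 1(90.5) = 90.5
Total out = 678.5 lbmol/h; y_P = 90.5 / 678.5 = 0.1334.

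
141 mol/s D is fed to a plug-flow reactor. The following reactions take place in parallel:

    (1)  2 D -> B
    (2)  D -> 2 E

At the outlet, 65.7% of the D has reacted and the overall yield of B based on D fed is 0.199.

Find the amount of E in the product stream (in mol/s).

Yield of B: 1ξ₁ / 141 = 0.199 → ξ₁ = 28.06 mol/s.
Conversion of D: 2ξ₁ + 1ξ₂ = 0.657 × 141 = 92.64 → ξ₂ = 36.52 mol/s.
Outlet amounts (n = n₀ + Σ ν·ξ):
  D: 141 − 2(28.06) − 1(36.52) = 48.36
  B: 0 + 1(28.06) = 28.06
  E: 0 + 2(36.52) = 73.04

73 mol/s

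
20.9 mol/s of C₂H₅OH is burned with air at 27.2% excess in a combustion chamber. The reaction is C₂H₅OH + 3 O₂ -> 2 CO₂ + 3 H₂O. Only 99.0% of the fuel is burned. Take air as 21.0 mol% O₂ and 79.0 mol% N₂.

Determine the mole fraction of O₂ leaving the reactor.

Stoichiometric O₂ = 3 × 20.9 = 62.7 mol/s; O₂ fed = 62.7 × 1.272 = 79.75 mol/s.
N₂ fed = 79.75 × 79/21 = 300 mol/s.
Fuel reacted = 0.99 × 20.9 → ξ = 20.69 mol/s.
Outlet (n = n₀ + ν ξ):
  C₂H₅OH: 20.9 − 1(20.69) = 0.209
  O₂: 79.75 − 3(20.69) = 17.68
  N₂: 300 (inert)
  CO₂: 0 + 2(20.69) = 41.38
  H₂O: 0 + 3(20.69) = 62.07
Total out = 421.4 mol/s; y_O₂ = 17.68 / 421.4 = 0.04196.

0.042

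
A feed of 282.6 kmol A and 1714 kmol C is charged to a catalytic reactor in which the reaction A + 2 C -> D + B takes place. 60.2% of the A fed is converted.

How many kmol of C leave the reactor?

1370 kmol

A reacted = 0.602 × 282.6 = 170.1 kmol; ν_A = −1, so ξ = 170.1/1 = 170.1 kmol.
Outlet amounts (n = n₀ + ν ξ):
  A: 282.6 − 1(170.1) = 112.5
  C: 1714 − 2(170.1) = 1374
  D: 0 + 1(170.1) = 170.1
  B: 0 + 1(170.1) = 170.1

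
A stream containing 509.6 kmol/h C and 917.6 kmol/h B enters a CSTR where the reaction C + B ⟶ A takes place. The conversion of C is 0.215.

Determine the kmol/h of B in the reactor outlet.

808 kmol/h

C reacted = 0.215 × 509.6 = 109.6 kmol/h; ν_C = −1, so ξ = 109.6/1 = 109.6 kmol/h.
Outlet amounts (n = n₀ + ν ξ):
  C: 509.6 − 1(109.6) = 400
  B: 917.6 − 1(109.6) = 808
  A: 0 + 1(109.6) = 109.6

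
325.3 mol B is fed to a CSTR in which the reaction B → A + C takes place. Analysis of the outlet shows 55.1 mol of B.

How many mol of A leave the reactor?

For B: n = n₀ − 1ξ → 55.1 = 325.3 − 1ξ, giving ξ = 270.2 mol.
Outlet amounts (n = n₀ + ν ξ):
  B: 325.3 − 1(270.2) = 55.1
  A: 0 + 1(270.2) = 270.2
  C: 0 + 1(270.2) = 270.2

270 mol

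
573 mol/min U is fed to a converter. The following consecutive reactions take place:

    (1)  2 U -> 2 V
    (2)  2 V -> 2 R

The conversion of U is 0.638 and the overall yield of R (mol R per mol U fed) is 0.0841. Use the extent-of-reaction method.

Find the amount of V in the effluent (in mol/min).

Conversion of U: U consumed = 2ξ₁ = 0.638 × 573 → ξ₁ = 182.8 mol/min.
Yield of R: 2ξ₂ / 573 = 0.0841 → ξ₂ = 24.09 mol/min.
Outlet amounts (n = n₀ + Σ ν·ξ):
  U: 573 − 2(182.8) = 207.4
  V: 0 + 2(182.8) − 2(24.09) = 317.4
  R: 0 + 2(24.09) = 48.19

317 mol/min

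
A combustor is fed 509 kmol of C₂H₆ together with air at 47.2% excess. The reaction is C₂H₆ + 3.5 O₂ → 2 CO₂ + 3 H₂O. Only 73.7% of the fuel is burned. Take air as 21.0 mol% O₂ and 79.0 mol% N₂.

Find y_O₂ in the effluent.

0.0993

Stoichiometric O₂ = 3.5 × 509 = 1782 kmol; O₂ fed = 1782 × 1.472 = 2622 kmol.
N₂ fed = 2622 × 79/21 = 9865 kmol.
Fuel reacted = 0.737 × 509 → ξ = 375.1 kmol.
Outlet (n = n₀ + ν ξ):
  C₂H₆: 509 − 1(375.1) = 133.9
  O₂: 2622 − 3.5(375.1) = 1309
  N₂: 9865 (inert)
  CO₂: 0 + 2(375.1) = 750.3
  H₂O: 0 + 3(375.1) = 1125
Total out = 13180 kmol; y_O₂ = 1309 / 13180 = 0.09932.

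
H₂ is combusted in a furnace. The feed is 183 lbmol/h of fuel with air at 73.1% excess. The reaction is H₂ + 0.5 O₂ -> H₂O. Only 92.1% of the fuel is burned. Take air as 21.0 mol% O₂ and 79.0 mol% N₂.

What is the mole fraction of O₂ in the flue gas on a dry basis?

0.108

Stoichiometric O₂ = 0.5 × 183 = 91.5 lbmol/h; O₂ fed = 91.5 × 1.731 = 158.4 lbmol/h.
N₂ fed = 158.4 × 79/21 = 595.8 lbmol/h.
Fuel reacted = 0.921 × 183 → ξ = 168.5 lbmol/h.
Outlet (n = n₀ + ν ξ):
  H₂: 183 − 1(168.5) = 14.46
  O₂: 158.4 − 0.5(168.5) = 74.11
  N₂: 595.8 (inert)
  H₂O: 0 + 1(168.5) = 168.5
Dry total = 684.4 lbmol/h; y_O₂ (dry) = 74.11 / 684.4 = 0.1083.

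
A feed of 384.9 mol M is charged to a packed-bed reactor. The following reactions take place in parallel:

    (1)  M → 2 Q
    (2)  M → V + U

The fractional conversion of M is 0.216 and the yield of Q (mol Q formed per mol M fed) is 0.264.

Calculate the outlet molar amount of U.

32.3 mol

Yield of Q: 2ξ₁ / 384.9 = 0.264 → ξ₁ = 50.81 mol.
Conversion of M: 1ξ₁ + 1ξ₂ = 0.216 × 384.9 = 83.14 → ξ₂ = 32.33 mol.
Outlet amounts (n = n₀ + Σ ν·ξ):
  M: 384.9 − 1(50.81) − 1(32.33) = 301.8
  Q: 0 + 2(50.81) = 101.6
  V: 0 + 1(32.33) = 32.33
  U: 0 + 1(32.33) = 32.33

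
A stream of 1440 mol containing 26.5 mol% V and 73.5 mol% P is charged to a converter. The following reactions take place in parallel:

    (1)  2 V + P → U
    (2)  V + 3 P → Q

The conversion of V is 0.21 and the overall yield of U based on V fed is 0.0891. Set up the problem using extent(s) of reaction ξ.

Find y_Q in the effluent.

0.00909

Yield of U: 1ξ₁ / 381.6 = 0.0891 → ξ₁ = 34 mol.
Conversion of V: 2ξ₁ + 1ξ₂ = 0.21 × 381.6 = 80.14 → ξ₂ = 12.13 mol.
Outlet amounts (n = n₀ + Σ ν·ξ):
  V: 381.6 − 2(34) − 1(12.13) = 301.5
  P: 1058 − 1(34) − 3(12.13) = 988
  U: 0 + 1(34) = 34
  Q: 0 + 1(12.13) = 12.13
Total out = 1336 mol; y_Q = 12.13 / 1336 = 0.009086.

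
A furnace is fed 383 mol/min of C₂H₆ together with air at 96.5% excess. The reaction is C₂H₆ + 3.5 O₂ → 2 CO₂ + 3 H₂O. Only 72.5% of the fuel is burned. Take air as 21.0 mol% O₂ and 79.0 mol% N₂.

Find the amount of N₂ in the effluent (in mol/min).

9910 mol/min

Stoichiometric O₂ = 3.5 × 383 = 1340 mol/min; O₂ fed = 1340 × 1.965 = 2634 mol/min.
N₂ fed = 2634 × 79/21 = 9909 mol/min.
Fuel reacted = 0.725 × 383 → ξ = 277.7 mol/min.
Outlet (n = n₀ + ν ξ):
  C₂H₆: 383 − 1(277.7) = 105.3
  O₂: 2634 − 3.5(277.7) = 1662
  N₂: 9909 (inert)
  CO₂: 0 + 2(277.7) = 555.4
  H₂O: 0 + 3(277.7) = 833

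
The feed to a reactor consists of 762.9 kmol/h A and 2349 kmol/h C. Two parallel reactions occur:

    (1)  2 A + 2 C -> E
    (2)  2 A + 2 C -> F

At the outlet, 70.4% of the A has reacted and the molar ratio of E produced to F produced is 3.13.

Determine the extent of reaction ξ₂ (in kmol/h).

Conversion of A: A consumed = 0.704 × 762.9 = 537.1 kmol/h = 2ξ₁ + 2ξ₂.
Selectivity: 1ξ₁ / (1ξ₂) = 3.13 → ξ₁ = 3.13 ξ₂.
Substitute: (2·3.13 + 2) ξ₂ = 537.1 → ξ₂ = 65.02 kmol/h, ξ₁ = 203.5 kmol/h.
Outlet amounts (n = n₀ + Σ ν·ξ):
  A: 762.9 − 2(203.5) − 2(65.02) = 225.8
  C: 2349 − 2(203.5) − 2(65.02) = 1812
  E: 0 + 1(203.5) = 203.5
  F: 0 + 1(65.02) = 65.02

ξ₂ = 65 kmol/h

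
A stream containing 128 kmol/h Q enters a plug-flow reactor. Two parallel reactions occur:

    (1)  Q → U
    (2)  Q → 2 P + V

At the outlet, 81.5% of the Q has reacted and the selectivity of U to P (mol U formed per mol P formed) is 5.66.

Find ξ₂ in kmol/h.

Conversion of Q: Q consumed = 0.815 × 128 = 104.3 kmol/h = 1ξ₁ + 1ξ₂.
Selectivity: 1ξ₁ / (2ξ₂) = 5.66 → ξ₁ = 11.32 ξ₂.
Substitute: (1·11.32 + 1) ξ₂ = 104.3 → ξ₂ = 8.468 kmol/h, ξ₁ = 95.85 kmol/h.
Outlet amounts (n = n₀ + Σ ν·ξ):
  Q: 128 − 1(95.85) − 1(8.468) = 23.68
  U: 0 + 1(95.85) = 95.85
  P: 0 + 2(8.468) = 16.94
  V: 0 + 1(8.468) = 8.468

ξ₂ = 8.47 kmol/h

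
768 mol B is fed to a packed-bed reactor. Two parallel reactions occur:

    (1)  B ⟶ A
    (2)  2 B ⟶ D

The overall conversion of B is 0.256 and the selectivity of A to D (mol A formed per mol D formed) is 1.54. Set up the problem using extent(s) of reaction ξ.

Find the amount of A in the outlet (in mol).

85.5 mol

Conversion of B: B consumed = 0.256 × 768 = 196.6 mol = 1ξ₁ + 2ξ₂.
Selectivity: 1ξ₁ / (1ξ₂) = 1.54 → ξ₁ = 1.54 ξ₂.
Substitute: (1·1.54 + 2) ξ₂ = 196.6 → ξ₂ = 55.54 mol, ξ₁ = 85.53 mol.
Outlet amounts (n = n₀ + Σ ν·ξ):
  B: 768 − 1(85.53) − 2(55.54) = 571.4
  A: 0 + 1(85.53) = 85.53
  D: 0 + 1(55.54) = 55.54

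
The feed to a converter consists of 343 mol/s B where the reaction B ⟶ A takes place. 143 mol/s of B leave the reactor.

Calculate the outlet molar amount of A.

200 mol/s

For B: n = n₀ − 1ξ → 143 = 343 − 1ξ, giving ξ = 200 mol/s.
Outlet amounts (n = n₀ + ν ξ):
  B: 343 − 1(200) = 143
  A: 0 + 1(200) = 200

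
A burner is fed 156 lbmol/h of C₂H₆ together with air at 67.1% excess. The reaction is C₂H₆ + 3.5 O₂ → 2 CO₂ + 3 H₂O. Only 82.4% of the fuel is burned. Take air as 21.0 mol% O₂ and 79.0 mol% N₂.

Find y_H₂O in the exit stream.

Stoichiometric O₂ = 3.5 × 156 = 546 lbmol/h; O₂ fed = 546 × 1.671 = 912.4 lbmol/h.
N₂ fed = 912.4 × 79/21 = 3432 lbmol/h.
Fuel reacted = 0.824 × 156 → ξ = 128.5 lbmol/h.
Outlet (n = n₀ + ν ξ):
  C₂H₆: 156 − 1(128.5) = 27.46
  O₂: 912.4 − 3.5(128.5) = 462.5
  N₂: 3432 (inert)
  CO₂: 0 + 2(128.5) = 257.1
  H₂O: 0 + 3(128.5) = 385.6
Total out = 4565 lbmol/h; y_H₂O = 385.6 / 4565 = 0.08448.

0.0845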